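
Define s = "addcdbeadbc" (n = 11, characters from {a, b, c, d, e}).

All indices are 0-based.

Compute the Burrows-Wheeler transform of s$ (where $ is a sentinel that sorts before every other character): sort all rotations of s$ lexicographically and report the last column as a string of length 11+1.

rank  rotation      last
    0  $addcdbeadbc  c
    1  adbc$addcdbe  e
    2  addcdbeadbc$  $
    3  bc$addcdbead  d
    4  beadbc$addcd  d
    5  c$addcdbeadb  b
    6  cdbeadbc$add  d
    7  dbc$addcdbea  a
    8  dbeadbc$addc  c
    9  dcdbeadbc$ad  d
   10  ddcdbeadbc$a  a
   11  eadbc$addcdb  b

ce$ddbdacdab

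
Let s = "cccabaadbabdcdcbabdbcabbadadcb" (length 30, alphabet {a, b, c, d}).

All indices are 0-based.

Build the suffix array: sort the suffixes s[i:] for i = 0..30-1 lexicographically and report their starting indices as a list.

rank | idx | suffix
   0 |   5 | aadbabdcdcbabdbcabbadadcb
   1 |   3 | abaadbabdcdcbabdbcabbadadcb
   2 |  21 | abbadadcb
   3 |  16 | abdbcabbadadcb
   4 |   9 | abdcdcbabdbcabbadadcb
   5 |  24 | adadcb
   6 |   6 | adbabdcdcbabdbcabbadadcb
   7 |  26 | adcb
   8 |  29 | b
   9 |   4 | baadbabdcdcbabdbcabbadadcb
  10 |  15 | babdbcabbadadcb
  11 |   8 | babdcdcbabdbcabbadadcb
  12 |  23 | badadcb
  13 |  22 | bbadadcb
  14 |  19 | bcabbadadcb
  15 |  17 | bdbcabbadadcb
  16 |  10 | bdcdcbabdbcabbadadcb
  17 |   2 | cabaadbabdcdcbabdbcabbadadcb
  18 |  20 | cabbadadcb
  19 |  28 | cb
  20 |  14 | cbabdbcabbadadcb
  21 |   1 | ccabaadbabdcdcbabdbcabbadadcb
  22 |   0 | cccabaadbabdcdcbabdbcabbadadcb
  23 |  12 | cdcbabdbcabbadadcb
  24 |  25 | dadcb
  25 |   7 | dbabdcdcbabdbcabbadadcb
  26 |  18 | dbcabbadadcb
  27 |  27 | dcb
  28 |  13 | dcbabdbcabbadadcb
  29 |  11 | dcdcbabdbcabbadadcb

[5, 3, 21, 16, 9, 24, 6, 26, 29, 4, 15, 8, 23, 22, 19, 17, 10, 2, 20, 28, 14, 1, 0, 12, 25, 7, 18, 27, 13, 11]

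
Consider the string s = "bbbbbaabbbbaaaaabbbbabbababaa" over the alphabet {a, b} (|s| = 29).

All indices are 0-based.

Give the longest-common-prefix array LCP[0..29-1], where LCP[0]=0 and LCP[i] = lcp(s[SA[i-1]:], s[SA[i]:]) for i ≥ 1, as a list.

sorted suffixes:
  #0 SA[0]=28  'a'
  #1 SA[1]=27  'aa'
  #2 SA[2]=11  'aaaaabbbbabbababaa'
  #3 SA[3]=12  'aaaabbbbabbababaa'
  #4 SA[4]=13  'aaabbbbabbababaa'
  #5 SA[5]=5  'aabbbbaaaaabbbbabbababaa'
  #6 SA[6]=14  'aabbbbabbababaa'
  #7 SA[7]=25  'abaa'
  #8 SA[8]=23  'ababaa'
  #9 SA[9]=20  'abbababaa'
  #10 SA[10]=6  'abbbbaaaaabbbbabbababaa'
  #11 SA[11]=15  'abbbbabbababaa'
  #12 SA[12]=26  'baa'
  #13 SA[13]=10  'baaaaabbbbabbababaa'
  #14 SA[14]=4  'baabbbbaaaaabbbbabbababaa'
  #15 SA[15]=24  'babaa'
  #16 SA[16]=22  'bababaa'
  #17 SA[17]=19  'babbababaa'
  #18 SA[18]=9  'bbaaaaabbbbabbababaa'
  #19 SA[19]=3  'bbaabbbbaaaaabbbbabbababaa'
  #20 SA[20]=21  'bbababaa'
  #21 SA[21]=18  'bbabbababaa'
  #22 SA[22]=8  'bbbaaaaabbbbabbababaa'
  #23 SA[23]=2  'bbbaabbbbaaaaabbbbabbababaa'
  #24 SA[24]=17  'bbbabbababaa'
  #25 SA[25]=7  'bbbbaaaaabbbbabbababaa'
  #26 SA[26]=1  'bbbbaabbbbaaaaabbbbabbababaa'
  #27 SA[27]=16  'bbbbabbababaa'
  #28 SA[28]=0  'bbbbbaabbbbaaaaabbbbabbababaa'

SA = [28, 27, 11, 12, 13, 5, 14, 25, 23, 20, 6, 15, 26, 10, 4, 24, 22, 19, 9, 3, 21, 18, 8, 2, 17, 7, 1, 16, 0]
i: (SA[i-1],SA[i]) lcp shared
  1: (28,27) 1 'a'
  2: (27,11) 2 'aa'
  3: (11,12) 4 'aaaa'
  4: (12,13) 3 'aaa'
  5: (13,5) 2 'aa'
  6: (5,14) 7 'aabbbba'
  7: (14,25) 1 'a'
  8: (25,23) 3 'aba'
  9: (23,20) 2 'ab'
  10: (20,6) 3 'abb'
  11: (6,15) 6 'abbbba'
  12: (15,26) 0 ''
  13: (26,10) 3 'baa'
  14: (10,4) 3 'baa'
  15: (4,24) 2 'ba'
  16: (24,22) 4 'baba'
  17: (22,19) 3 'bab'
  18: (19,9) 1 'b'
  19: (9,3) 4 'bbaa'
  20: (3,21) 3 'bba'
  21: (21,18) 4 'bbab'
  22: (18,8) 2 'bb'
  23: (8,2) 5 'bbbaa'
  24: (2,17) 4 'bbba'
  25: (17,7) 3 'bbb'
  26: (7,1) 6 'bbbbaa'
  27: (1,16) 5 'bbbba'
  28: (16,0) 4 'bbbb'

[0, 1, 2, 4, 3, 2, 7, 1, 3, 2, 3, 6, 0, 3, 3, 2, 4, 3, 1, 4, 3, 4, 2, 5, 4, 3, 6, 5, 4]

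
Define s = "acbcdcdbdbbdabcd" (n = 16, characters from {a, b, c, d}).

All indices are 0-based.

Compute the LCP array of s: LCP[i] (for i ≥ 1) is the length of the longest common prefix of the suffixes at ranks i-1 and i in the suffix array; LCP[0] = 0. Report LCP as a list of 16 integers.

[0, 1, 0, 1, 3, 1, 2, 0, 1, 2, 2, 0, 1, 1, 2, 1]

rank | idx | suffix
   0 |  12 | abcd
   1 |   0 | acbcdcdbdbbdabcd
   2 |   9 | bbdabcd
   3 |  13 | bcd
   4 |   2 | bcdcdbdbbdabcd
   5 |  10 | bdabcd
   6 |   7 | bdbbdabcd
   7 |   1 | cbcdcdbdbbdabcd
   8 |  14 | cd
   9 |   5 | cdbdbbdabcd
  10 |   3 | cdcdbdbbdabcd
  11 |  15 | d
  12 |  11 | dabcd
  13 |   8 | dbbdabcd
  14 |   6 | dbdbbdabcd
  15 |   4 | dcdbdbbdabcd

SA = [12, 0, 9, 13, 2, 10, 7, 1, 14, 5, 3, 15, 11, 8, 6, 4]
[i] adj suffixes → lcp
  [1] 12/0 → 1 ('a')
  [2] 0/9 → 0 ('')
  [3] 9/13 → 1 ('b')
  [4] 13/2 → 3 ('bcd')
  [5] 2/10 → 1 ('b')
  [6] 10/7 → 2 ('bd')
  [7] 7/1 → 0 ('')
  [8] 1/14 → 1 ('c')
  [9] 14/5 → 2 ('cd')
  [10] 5/3 → 2 ('cd')
  [11] 3/15 → 0 ('')
  [12] 15/11 → 1 ('d')
  [13] 11/8 → 1 ('d')
  [14] 8/6 → 2 ('db')
  [15] 6/4 → 1 ('d')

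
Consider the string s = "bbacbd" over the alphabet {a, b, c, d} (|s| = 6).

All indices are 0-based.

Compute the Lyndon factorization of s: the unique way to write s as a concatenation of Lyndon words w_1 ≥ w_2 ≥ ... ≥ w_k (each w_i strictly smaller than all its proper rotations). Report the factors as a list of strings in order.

emit factor 1: 'b' (i=0, period=1)
emit factor 2: 'b' (i=1, period=1)
emit factor 3: 'acbd' (i=2, period=4)

["b", "b", "acbd"]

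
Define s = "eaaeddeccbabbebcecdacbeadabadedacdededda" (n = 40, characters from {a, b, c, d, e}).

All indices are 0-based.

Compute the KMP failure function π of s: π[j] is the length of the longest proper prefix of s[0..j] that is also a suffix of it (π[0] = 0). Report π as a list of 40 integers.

[0, 0, 0, 1, 0, 0, 1, 0, 0, 0, 0, 0, 0, 1, 0, 0, 1, 0, 0, 0, 0, 0, 1, 2, 0, 0, 0, 0, 0, 1, 0, 0, 0, 0, 1, 0, 1, 0, 0, 0]

π[0] = 0
j=1 s[j]='a': π[1]=0 (border '')
j=2 s[j]='a': π[2]=0 (border '')
j=3 s[j]='e': π[3]=1 (border 'e')
j=4 s[j]='d': k: 1→0; π[4]=0 (border '')
j=5 s[j]='d': π[5]=0 (border '')
j=6 s[j]='e': π[6]=1 (border 'e')
j=7 s[j]='c': k: 1→0; π[7]=0 (border '')
j=8 s[j]='c': π[8]=0 (border '')
j=9 s[j]='b': π[9]=0 (border '')
j=10 s[j]='a': π[10]=0 (border '')
j=11 s[j]='b': π[11]=0 (border '')
j=12 s[j]='b': π[12]=0 (border '')
j=13 s[j]='e': π[13]=1 (border 'e')
j=14 s[j]='b': k: 1→0; π[14]=0 (border '')
j=15 s[j]='c': π[15]=0 (border '')
j=16 s[j]='e': π[16]=1 (border 'e')
j=17 s[j]='c': k: 1→0; π[17]=0 (border '')
j=18 s[j]='d': π[18]=0 (border '')
j=19 s[j]='a': π[19]=0 (border '')
j=20 s[j]='c': π[20]=0 (border '')
j=21 s[j]='b': π[21]=0 (border '')
j=22 s[j]='e': π[22]=1 (border 'e')
j=23 s[j]='a': π[23]=2 (border 'ea')
j=24 s[j]='d': k: 2→0; π[24]=0 (border '')
j=25 s[j]='a': π[25]=0 (border '')
j=26 s[j]='b': π[26]=0 (border '')
j=27 s[j]='a': π[27]=0 (border '')
j=28 s[j]='d': π[28]=0 (border '')
j=29 s[j]='e': π[29]=1 (border 'e')
j=30 s[j]='d': k: 1→0; π[30]=0 (border '')
j=31 s[j]='a': π[31]=0 (border '')
j=32 s[j]='c': π[32]=0 (border '')
j=33 s[j]='d': π[33]=0 (border '')
j=34 s[j]='e': π[34]=1 (border 'e')
j=35 s[j]='d': k: 1→0; π[35]=0 (border '')
j=36 s[j]='e': π[36]=1 (border 'e')
j=37 s[j]='d': k: 1→0; π[37]=0 (border '')
j=38 s[j]='d': π[38]=0 (border '')
j=39 s[j]='a': π[39]=0 (border '')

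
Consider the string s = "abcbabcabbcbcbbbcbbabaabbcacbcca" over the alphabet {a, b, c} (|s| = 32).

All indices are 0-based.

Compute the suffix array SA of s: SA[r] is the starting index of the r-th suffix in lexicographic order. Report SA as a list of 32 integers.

rank→(start, suffix):
  0 → (31, 'a')
  1 → (21, 'aabbcacbcca')
  2 → (19, 'abaabbcacbcca')
  3 → (22, 'abbcacbcca')
  4 → (7, 'abbcbcbbbcbbabaabbcacbcca')
  5 → (4, 'abcabbcbcbbbcbbabaabbcacbcca')
  6 → (0, 'abcbabcabbcbcbbbcbbabaabbcacbcca')
  7 → (26, 'acbcca')
  8 → (20, 'baabbcacbcca')
  9 → (18, 'babaabbcacbcca')
  10 → (3, 'babcabbcbcbbbcbbabaabbcacbcca')
  11 → (17, 'bbabaabbcacbcca')
  12 → (13, 'bbbcbbabaabbcacbcca')
  13 → (23, 'bbcacbcca')
  14 → (14, 'bbcbbabaabbcacbcca')
  15 → (8, 'bbcbcbbbcbbabaabbcacbcca')
  16 → (5, 'bcabbcbcbbbcbbabaabbcacbcca')
  17 → (24, 'bcacbcca')
  18 → (1, 'bcbabcabbcbcbbbcbbabaabbcacbcca')
  19 → (15, 'bcbbabaabbcacbcca')
  20 → (11, 'bcbbbcbbabaabbcacbcca')
  21 → (9, 'bcbcbbbcbbabaabbcacbcca')
  22 → (28, 'bcca')
  23 → (30, 'ca')
  24 → (6, 'cabbcbcbbbcbbabaabbcacbcca')
  25 → (25, 'cacbcca')
  26 → (2, 'cbabcabbcbcbbbcbbabaabbcacbcca')
  27 → (16, 'cbbabaabbcacbcca')
  28 → (12, 'cbbbcbbabaabbcacbcca')
  29 → (10, 'cbcbbbcbbabaabbcacbcca')
  30 → (27, 'cbcca')
  31 → (29, 'cca')

[31, 21, 19, 22, 7, 4, 0, 26, 20, 18, 3, 17, 13, 23, 14, 8, 5, 24, 1, 15, 11, 9, 28, 30, 6, 25, 2, 16, 12, 10, 27, 29]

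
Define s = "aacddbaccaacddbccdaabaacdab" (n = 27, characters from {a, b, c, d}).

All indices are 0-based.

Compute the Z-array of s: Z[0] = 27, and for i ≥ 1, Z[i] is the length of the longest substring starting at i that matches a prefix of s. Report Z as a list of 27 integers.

Z[0]=27
i=1: outside box; Z[1]=1 extend→box=[1,2)
i=2: outside box; Z[2]=0
i=3: outside box; Z[3]=0
i=4: outside box; Z[4]=0
i=5: outside box; Z[5]=0
i=6: outside box; Z[6]=1 extend→box=[6,7)
i=7: outside box; Z[7]=0
i=8: outside box; Z[8]=0
i=9: outside box; Z[9]=6 extend→box=[9,15)
i=10: min(r-i=5, Z[1]=1)=1; Z[10]=1
i=11: min(r-i=4, Z[2]=0)=0; Z[11]=0
i=12: min(r-i=3, Z[3]=0)=0; Z[12]=0
i=13: min(r-i=2, Z[4]=0)=0; Z[13]=0
i=14: min(r-i=1, Z[5]=0)=0; Z[14]=0
i=15: outside box; Z[15]=0
i=16: outside box; Z[16]=0
i=17: outside box; Z[17]=0
i=18: outside box; Z[18]=2 extend→box=[18,20)
i=19: min(r-i=1, Z[1]=1)=1; Z[19]=1
i=20: outside box; Z[20]=0
i=21: outside box; Z[21]=4 extend→box=[21,25)
i=22: min(r-i=3, Z[1]=1)=1; Z[22]=1
i=23: min(r-i=2, Z[2]=0)=0; Z[23]=0
i=24: min(r-i=1, Z[3]=0)=0; Z[24]=0
i=25: outside box; Z[25]=1 extend→box=[25,26)
i=26: outside box; Z[26]=0

[27, 1, 0, 0, 0, 0, 1, 0, 0, 6, 1, 0, 0, 0, 0, 0, 0, 0, 2, 1, 0, 4, 1, 0, 0, 1, 0]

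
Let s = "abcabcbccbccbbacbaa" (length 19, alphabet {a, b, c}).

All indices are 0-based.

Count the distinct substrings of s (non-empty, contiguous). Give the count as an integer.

158

sorted suffixes:
  #0 SA[0]=18  'a'
  #1 SA[1]=17  'aa'
  #2 SA[2]=0  'abcabcbccbccbbacbaa'
  #3 SA[3]=3  'abcbccbccbbacbaa'
  #4 SA[4]=14  'acbaa'
  #5 SA[5]=16  'baa'
  #6 SA[6]=13  'bacbaa'
  #7 SA[7]=12  'bbacbaa'
  #8 SA[8]=1  'bcabcbccbccbbacbaa'
  #9 SA[9]=4  'bcbccbccbbacbaa'
  #10 SA[10]=9  'bccbbacbaa'
  #11 SA[11]=6  'bccbccbbacbaa'
  #12 SA[12]=2  'cabcbccbccbbacbaa'
  #13 SA[13]=15  'cbaa'
  #14 SA[14]=11  'cbbacbaa'
  #15 SA[15]=8  'cbccbbacbaa'
  #16 SA[16]=5  'cbccbccbbacbaa'
  #17 SA[17]=10  'ccbbacbaa'
  #18 SA[18]=7  'ccbccbbacbaa'

SA = [18, 17, 0, 3, 14, 16, 13, 12, 1, 4, 9, 6, 2, 15, 11, 8, 5, 10, 7]
[i] adj suffixes → lcp
  [1] 18/17 → 1 ('a')
  [2] 17/0 → 1 ('a')
  [3] 0/3 → 3 ('abc')
  [4] 3/14 → 1 ('a')
  [5] 14/16 → 0 ('')
  [6] 16/13 → 2 ('ba')
  [7] 13/12 → 1 ('b')
  [8] 12/1 → 1 ('b')
  [9] 1/4 → 2 ('bc')
  [10] 4/9 → 2 ('bc')
  [11] 9/6 → 4 ('bccb')
  [12] 6/2 → 0 ('')
  [13] 2/15 → 1 ('c')
  [14] 15/11 → 2 ('cb')
  [15] 11/8 → 2 ('cb')
  [16] 8/5 → 5 ('cbccb')
  [17] 5/10 → 1 ('c')
  [18] 10/7 → 3 ('ccb')

n(n+1)/2 = 19·20/2 = 190
Σ LCP = 0 + 1 + 1 + 3 + 1 + 0 + 2 + 1 + 1 + 2 + 2 + 4 + 0 + 1 + 2 + 2 + 5 + 1 + 3 = 32
distinct = 190 − 32 = 158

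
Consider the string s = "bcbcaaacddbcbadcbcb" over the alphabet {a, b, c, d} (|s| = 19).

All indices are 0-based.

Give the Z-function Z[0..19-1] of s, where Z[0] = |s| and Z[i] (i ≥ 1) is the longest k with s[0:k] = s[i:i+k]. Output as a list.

[19, 0, 2, 0, 0, 0, 0, 0, 0, 0, 3, 0, 1, 0, 0, 0, 3, 0, 1]

Z[0]=19
i=1: i≥r, start 0; Z[1]=0
i=2: i≥r, start 0; Z[2]=2 scan→box=[2,4)
i=3: min(r-i=1, Z[1]=0)=0; Z[3]=0
i=4: i≥r, start 0; Z[4]=0
i=5: i≥r, start 0; Z[5]=0
i=6: i≥r, start 0; Z[6]=0
i=7: i≥r, start 0; Z[7]=0
i=8: i≥r, start 0; Z[8]=0
i=9: i≥r, start 0; Z[9]=0
i=10: i≥r, start 0; Z[10]=3 scan→box=[10,13)
i=11: min(r-i=2, Z[1]=0)=0; Z[11]=0
i=12: min(r-i=1, Z[2]=2)=1; Z[12]=1
i=13: i≥r, start 0; Z[13]=0
i=14: i≥r, start 0; Z[14]=0
i=15: i≥r, start 0; Z[15]=0
i=16: i≥r, start 0; Z[16]=3 scan→box=[16,19)
i=17: min(r-i=2, Z[1]=0)=0; Z[17]=0
i=18: min(r-i=1, Z[2]=2)=1; Z[18]=1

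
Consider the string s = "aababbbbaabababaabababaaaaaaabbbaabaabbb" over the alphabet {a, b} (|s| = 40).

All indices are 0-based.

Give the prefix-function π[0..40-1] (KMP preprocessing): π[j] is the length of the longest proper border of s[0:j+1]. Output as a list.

[0, 1, 0, 1, 0, 0, 0, 0, 1, 2, 3, 4, 5, 1, 0, 1, 2, 3, 4, 5, 1, 0, 1, 2, 2, 2, 2, 2, 2, 3, 0, 0, 1, 2, 3, 4, 2, 3, 0, 0]

π[0] = 0
j=1 s[j]='a': π[1]=1 (border 'a')
j=2 s[j]='b': k: 1→0; π[2]=0 (border '')
j=3 s[j]='a': π[3]=1 (border 'a')
j=4 s[j]='b': k: 1→0; π[4]=0 (border '')
j=5 s[j]='b': π[5]=0 (border '')
j=6 s[j]='b': π[6]=0 (border '')
j=7 s[j]='b': π[7]=0 (border '')
j=8 s[j]='a': π[8]=1 (border 'a')
j=9 s[j]='a': π[9]=2 (border 'aa')
j=10 s[j]='b': π[10]=3 (border 'aab')
j=11 s[j]='a': π[11]=4 (border 'aaba')
j=12 s[j]='b': π[12]=5 (border 'aabab')
j=13 s[j]='a': k: 5→0; π[13]=1 (border 'a')
j=14 s[j]='b': k: 1→0; π[14]=0 (border '')
j=15 s[j]='a': π[15]=1 (border 'a')
j=16 s[j]='a': π[16]=2 (border 'aa')
j=17 s[j]='b': π[17]=3 (border 'aab')
j=18 s[j]='a': π[18]=4 (border 'aaba')
j=19 s[j]='b': π[19]=5 (border 'aabab')
j=20 s[j]='a': k: 5→0; π[20]=1 (border 'a')
j=21 s[j]='b': k: 1→0; π[21]=0 (border '')
j=22 s[j]='a': π[22]=1 (border 'a')
j=23 s[j]='a': π[23]=2 (border 'aa')
j=24 s[j]='a': k: 2→1; π[24]=2 (border 'aa')
j=25 s[j]='a': k: 2→1; π[25]=2 (border 'aa')
j=26 s[j]='a': k: 2→1; π[26]=2 (border 'aa')
j=27 s[j]='a': k: 2→1; π[27]=2 (border 'aa')
j=28 s[j]='a': k: 2→1; π[28]=2 (border 'aa')
j=29 s[j]='b': π[29]=3 (border 'aab')
j=30 s[j]='b': k: 3→0; π[30]=0 (border '')
j=31 s[j]='b': π[31]=0 (border '')
j=32 s[j]='a': π[32]=1 (border 'a')
j=33 s[j]='a': π[33]=2 (border 'aa')
j=34 s[j]='b': π[34]=3 (border 'aab')
j=35 s[j]='a': π[35]=4 (border 'aaba')
j=36 s[j]='a': k: 4→1; π[36]=2 (border 'aa')
j=37 s[j]='b': π[37]=3 (border 'aab')
j=38 s[j]='b': k: 3→0; π[38]=0 (border '')
j=39 s[j]='b': π[39]=0 (border '')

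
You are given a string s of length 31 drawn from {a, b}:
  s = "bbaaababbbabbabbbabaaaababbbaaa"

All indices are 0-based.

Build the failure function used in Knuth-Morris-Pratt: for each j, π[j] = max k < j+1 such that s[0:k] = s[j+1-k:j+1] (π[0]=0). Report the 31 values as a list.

[0, 1, 0, 0, 0, 1, 0, 1, 2, 2, 3, 1, 2, 3, 1, 2, 2, 3, 1, 0, 0, 0, 0, 1, 0, 1, 2, 2, 3, 4, 5]

π[0] = 0
j=1 s[j]='b': π[1]=1 (border 'b')
j=2 s[j]='a': k: 1→0; π[2]=0 (border '')
j=3 s[j]='a': π[3]=0 (border '')
j=4 s[j]='a': π[4]=0 (border '')
j=5 s[j]='b': π[5]=1 (border 'b')
j=6 s[j]='a': k: 1→0; π[6]=0 (border '')
j=7 s[j]='b': π[7]=1 (border 'b')
j=8 s[j]='b': π[8]=2 (border 'bb')
j=9 s[j]='b': k: 2→1; π[9]=2 (border 'bb')
j=10 s[j]='a': π[10]=3 (border 'bba')
j=11 s[j]='b': k: 3→0; π[11]=1 (border 'b')
j=12 s[j]='b': π[12]=2 (border 'bb')
j=13 s[j]='a': π[13]=3 (border 'bba')
j=14 s[j]='b': k: 3→0; π[14]=1 (border 'b')
j=15 s[j]='b': π[15]=2 (border 'bb')
j=16 s[j]='b': k: 2→1; π[16]=2 (border 'bb')
j=17 s[j]='a': π[17]=3 (border 'bba')
j=18 s[j]='b': k: 3→0; π[18]=1 (border 'b')
j=19 s[j]='a': k: 1→0; π[19]=0 (border '')
j=20 s[j]='a': π[20]=0 (border '')
j=21 s[j]='a': π[21]=0 (border '')
j=22 s[j]='a': π[22]=0 (border '')
j=23 s[j]='b': π[23]=1 (border 'b')
j=24 s[j]='a': k: 1→0; π[24]=0 (border '')
j=25 s[j]='b': π[25]=1 (border 'b')
j=26 s[j]='b': π[26]=2 (border 'bb')
j=27 s[j]='b': k: 2→1; π[27]=2 (border 'bb')
j=28 s[j]='a': π[28]=3 (border 'bba')
j=29 s[j]='a': π[29]=4 (border 'bbaa')
j=30 s[j]='a': π[30]=5 (border 'bbaaa')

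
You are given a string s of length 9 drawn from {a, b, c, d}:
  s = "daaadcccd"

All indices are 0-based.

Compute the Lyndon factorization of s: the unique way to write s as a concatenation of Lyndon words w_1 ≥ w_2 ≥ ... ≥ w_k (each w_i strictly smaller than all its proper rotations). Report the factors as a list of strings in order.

emit factor 1: 'd' (i=0, period=1)
emit factor 2: 'aaadcccd' (i=1, period=8)

["d", "aaadcccd"]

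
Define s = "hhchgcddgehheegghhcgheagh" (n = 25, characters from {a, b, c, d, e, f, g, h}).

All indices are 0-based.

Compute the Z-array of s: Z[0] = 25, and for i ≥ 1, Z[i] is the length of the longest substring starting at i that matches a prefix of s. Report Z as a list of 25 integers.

Z[0]=25
i=1: i≥r, start 0; Z[1]=1 extend→box=[1,2)
i=2: i≥r, start 0; Z[2]=0
i=3: i≥r, start 0; Z[3]=1 extend→box=[3,4)
i=4: i≥r, start 0; Z[4]=0
i=5: i≥r, start 0; Z[5]=0
i=6: i≥r, start 0; Z[6]=0
i=7: i≥r, start 0; Z[7]=0
i=8: i≥r, start 0; Z[8]=0
i=9: i≥r, start 0; Z[9]=0
i=10: i≥r, start 0; Z[10]=2 extend→box=[10,12)
i=11: min(r-i=1, Z[1]=1)=1; Z[11]=1
i=12: i≥r, start 0; Z[12]=0
i=13: i≥r, start 0; Z[13]=0
i=14: i≥r, start 0; Z[14]=0
i=15: i≥r, start 0; Z[15]=0
i=16: i≥r, start 0; Z[16]=3 extend→box=[16,19)
i=17: min(r-i=2, Z[1]=1)=1; Z[17]=1
i=18: min(r-i=1, Z[2]=0)=0; Z[18]=0
i=19: i≥r, start 0; Z[19]=0
i=20: i≥r, start 0; Z[20]=1 extend→box=[20,21)
i=21: i≥r, start 0; Z[21]=0
i=22: i≥r, start 0; Z[22]=0
i=23: i≥r, start 0; Z[23]=0
i=24: i≥r, start 0; Z[24]=1 extend→box=[24,25)

[25, 1, 0, 1, 0, 0, 0, 0, 0, 0, 2, 1, 0, 0, 0, 0, 3, 1, 0, 0, 1, 0, 0, 0, 1]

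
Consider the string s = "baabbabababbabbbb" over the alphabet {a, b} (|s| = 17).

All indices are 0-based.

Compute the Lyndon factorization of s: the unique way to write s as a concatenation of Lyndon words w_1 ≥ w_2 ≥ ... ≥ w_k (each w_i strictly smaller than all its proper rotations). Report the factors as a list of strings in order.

["b", "aabbabababbabbbb"]

emit factor 1: 'b' (i=0, period=1)
emit factor 2: 'aabbabababbabbbb' (i=1, period=16)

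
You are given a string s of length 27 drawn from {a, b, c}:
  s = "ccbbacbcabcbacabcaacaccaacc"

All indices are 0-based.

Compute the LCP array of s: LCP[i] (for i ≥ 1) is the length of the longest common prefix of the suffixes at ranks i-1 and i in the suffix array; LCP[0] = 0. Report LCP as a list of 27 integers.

rank | idx | suffix
   0 |  17 | aacaccaacc
   1 |  23 | aacc
   2 |  14 | abcaacaccaacc
   3 |   8 | abcbacabcaacaccaacc
   4 |  12 | acabcaacaccaacc
   5 |  18 | acaccaacc
   6 |   4 | acbcabcbacabcaacaccaacc
   7 |  24 | acc
   8 |  20 | accaacc
   9 |  11 | bacabcaacaccaacc
  10 |   3 | bacbcabcbacabcaacaccaacc
  11 |   2 | bbacbcabcbacabcaacaccaacc
  12 |  15 | bcaacaccaacc
  13 |   6 | bcabcbacabcaacaccaacc
  14 |   9 | bcbacabcaacaccaacc
  15 |  26 | c
  16 |  16 | caacaccaacc
  17 |  22 | caacc
  18 |  13 | cabcaacaccaacc
  19 |   7 | cabcbacabcaacaccaacc
  20 |  19 | caccaacc
  21 |  10 | cbacabcaacaccaacc
  22 |   1 | cbbacbcabcbacabcaacaccaacc
  23 |   5 | cbcabcbacabcaacaccaacc
  24 |  25 | cc
  25 |  21 | ccaacc
  26 |   0 | ccbbacbcabcbacabcaacaccaacc

SA = [17, 23, 14, 8, 12, 18, 4, 24, 20, 11, 3, 2, 15, 6, 9, 26, 16, 22, 13, 7, 19, 10, 1, 5, 25, 21, 0]
i: (SA[i-1],SA[i]) lcp shared
  1: (17,23) 3 'aac'
  2: (23,14) 1 'a'
  3: (14,8) 3 'abc'
  4: (8,12) 1 'a'
  5: (12,18) 3 'aca'
  6: (18,4) 2 'ac'
  7: (4,24) 2 'ac'
  8: (24,20) 3 'acc'
  9: (20,11) 0 ''
  10: (11,3) 3 'bac'
  11: (3,2) 1 'b'
  12: (2,15) 1 'b'
  13: (15,6) 3 'bca'
  14: (6,9) 2 'bc'
  15: (9,26) 0 ''
  16: (26,16) 1 'c'
  17: (16,22) 4 'caac'
  18: (22,13) 2 'ca'
  19: (13,7) 4 'cabc'
  20: (7,19) 2 'ca'
  21: (19,10) 1 'c'
  22: (10,1) 2 'cb'
  23: (1,5) 2 'cb'
  24: (5,25) 1 'c'
  25: (25,21) 2 'cc'
  26: (21,0) 2 'cc'

[0, 3, 1, 3, 1, 3, 2, 2, 3, 0, 3, 1, 1, 3, 2, 0, 1, 4, 2, 4, 2, 1, 2, 2, 1, 2, 2]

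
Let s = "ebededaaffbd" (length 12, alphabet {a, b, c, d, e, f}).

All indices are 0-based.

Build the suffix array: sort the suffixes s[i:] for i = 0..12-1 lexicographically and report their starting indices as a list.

[6, 7, 10, 1, 11, 5, 3, 0, 4, 2, 9, 8]

rank→(start, suffix):
  0 → (6, 'aaffbd')
  1 → (7, 'affbd')
  2 → (10, 'bd')
  3 → (1, 'bededaaffbd')
  4 → (11, 'd')
  5 → (5, 'daaffbd')
  6 → (3, 'dedaaffbd')
  7 → (0, 'ebededaaffbd')
  8 → (4, 'edaaffbd')
  9 → (2, 'ededaaffbd')
  10 → (9, 'fbd')
  11 → (8, 'ffbd')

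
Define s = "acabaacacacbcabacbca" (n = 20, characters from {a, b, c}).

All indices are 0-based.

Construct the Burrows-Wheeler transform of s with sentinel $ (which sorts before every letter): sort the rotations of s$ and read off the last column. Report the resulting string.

acbcc$acbcaaccbabaaaa

rank  rotation               last
    0  $acabaacacacbcabacbca  a
    1  a$acabaacacacbcabacbc  c
    2  aacacacbcabacbca$acab  b
    3  abaacacacbcabacbca$ac  c
    4  abacbca$acabaacacacbc  c
    5  acabaacacacbcabacbca$  $
    6  acacacbcabacbca$acaba  a
    7  acacbcabacbca$acabaac  c
    8  acbca$acabaacacacbcab  b
    9  acbcabacbca$acabaacac  c
   10  baacacacbcabacbca$aca  a
   11  bacbca$acabaacacacbca  a
   12  bca$acabaacacacbcabac  c
   13  bcabacbca$acabaacacac  c
   14  ca$acabaacacacbcabacb  b
   15  cabaacacacbcabacbca$a  a
   16  cabacbca$acabaacacacb  b
   17  cacacbcabacbca$acabaa  a
   18  cacbcabacbca$acabaaca  a
   19  cbca$acabaacacacbcaba  a
   20  cbcabacbca$acabaacaca  a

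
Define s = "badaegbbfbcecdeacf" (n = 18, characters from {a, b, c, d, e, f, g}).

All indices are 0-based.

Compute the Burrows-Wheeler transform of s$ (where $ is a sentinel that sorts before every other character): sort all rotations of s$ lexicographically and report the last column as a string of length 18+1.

febd$gfbebaacdcacbe

rank  rotation             last
    0  $badaegbbfbcecdeacf  f
    1  acf$badaegbbfbcecde  e
    2  adaegbbfbcecdeacf$b  b
    3  aegbbfbcecdeacf$bad  d
    4  badaegbbfbcecdeacf$  $
    5  bbfbcecdeacf$badaeg  g
    6  bcecdeacf$badaegbbf  f
    7  bfbcecdeacf$badaegb  b
    8  cdeacf$badaegbbfbce  e
    9  cecdeacf$badaegbbfb  b
   10  cf$badaegbbfbcecdea  a
   11  daegbbfbcecdeacf$ba  a
   12  deacf$badaegbbfbcec  c
   13  eacf$badaegbbfbcecd  d
   14  ecdeacf$badaegbbfbc  c
   15  egbbfbcecdeacf$bada  a
   16  f$badaegbbfbcecdeac  c
   17  fbcecdeacf$badaegbb  b
   18  gbbfbcecdeacf$badae  e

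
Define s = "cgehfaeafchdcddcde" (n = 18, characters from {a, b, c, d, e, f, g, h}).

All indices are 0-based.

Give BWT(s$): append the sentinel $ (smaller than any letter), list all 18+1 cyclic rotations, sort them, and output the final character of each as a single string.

rank  rotation             last
    0  $cgehfaeafchdcddcde  e
    1  aeafchdcddcde$cgehf  f
    2  afchdcddcde$cgehfae  e
    3  cddcde$cgehfaeafchd  d
    4  cde$cgehfaeafchdcdd  d
    5  cgehfaeafchdcddcde$  $
    6  chdcddcde$cgehfaeaf  f
    7  dcddcde$cgehfaeafch  h
    8  dcde$cgehfaeafchdcd  d
    9  ddcde$cgehfaeafchdc  c
   10  de$cgehfaeafchdcddc  c
   11  e$cgehfaeafchdcddcd  d
   12  eafchdcddcde$cgehfa  a
   13  ehfaeafchdcddcde$cg  g
   14  faeafchdcddcde$cgeh  h
   15  fchdcddcde$cgehfaea  a
   16  gehfaeafchdcddcde$c  c
   17  hdcddcde$cgehfaeafc  c
   18  hfaeafchdcddcde$cge  e

efedd$fhdccdaghacce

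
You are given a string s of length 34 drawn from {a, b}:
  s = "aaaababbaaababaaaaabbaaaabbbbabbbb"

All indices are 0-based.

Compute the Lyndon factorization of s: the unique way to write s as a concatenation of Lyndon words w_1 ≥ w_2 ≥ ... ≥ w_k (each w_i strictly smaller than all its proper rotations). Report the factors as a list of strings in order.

["aaaababbaaabab", "aaaaabbaaaabbbbabbbb"]

emit factor 1: 'aaaababbaaabab' (i=0, period=14)
emit factor 2: 'aaaaabbaaaabbbbabbbb' (i=14, period=20)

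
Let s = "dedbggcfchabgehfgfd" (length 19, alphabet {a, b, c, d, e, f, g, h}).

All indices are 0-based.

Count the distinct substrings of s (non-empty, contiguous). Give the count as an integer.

sorted suffixes:
  #0 SA[0]=10  'abgehfgfd'
  #1 SA[1]=11  'bgehfgfd'
  #2 SA[2]=3  'bggcfchabgehfgfd'
  #3 SA[3]=6  'cfchabgehfgfd'
  #4 SA[4]=8  'chabgehfgfd'
  #5 SA[5]=18  'd'
  #6 SA[6]=2  'dbggcfchabgehfgfd'
  #7 SA[7]=0  'dedbggcfchabgehfgfd'
  #8 SA[8]=1  'edbggcfchabgehfgfd'
  #9 SA[9]=13  'ehfgfd'
  #10 SA[10]=7  'fchabgehfgfd'
  #11 SA[11]=17  'fd'
  #12 SA[12]=15  'fgfd'
  #13 SA[13]=5  'gcfchabgehfgfd'
  #14 SA[14]=12  'gehfgfd'
  #15 SA[15]=16  'gfd'
  #16 SA[16]=4  'ggcfchabgehfgfd'
  #17 SA[17]=9  'habgehfgfd'
  #18 SA[18]=14  'hfgfd'

SA = [10, 11, 3, 6, 8, 18, 2, 0, 1, 13, 7, 17, 15, 5, 12, 16, 4, 9, 14]
i: (SA[i-1],SA[i]) lcp shared
  1: (10,11) 0 ''
  2: (11,3) 2 'bg'
  3: (3,6) 0 ''
  4: (6,8) 1 'c'
  5: (8,18) 0 ''
  6: (18,2) 1 'd'
  7: (2,0) 1 'd'
  8: (0,1) 0 ''
  9: (1,13) 1 'e'
  10: (13,7) 0 ''
  11: (7,17) 1 'f'
  12: (17,15) 1 'f'
  13: (15,5) 0 ''
  14: (5,12) 1 'g'
  15: (12,16) 1 'g'
  16: (16,4) 1 'g'
  17: (4,9) 0 ''
  18: (9,14) 1 'h'

n(n+1)/2 = 19·20/2 = 190
Σ LCP = 0 + 0 + 2 + 0 + 1 + 0 + 1 + 1 + 0 + 1 + 0 + 1 + 1 + 0 + 1 + 1 + 1 + 0 + 1 = 12
distinct = 190 − 12 = 178

178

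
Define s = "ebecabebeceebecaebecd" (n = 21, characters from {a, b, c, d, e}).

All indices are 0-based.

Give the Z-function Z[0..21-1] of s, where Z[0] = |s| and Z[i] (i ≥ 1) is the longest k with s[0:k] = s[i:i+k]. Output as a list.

[21, 0, 1, 0, 0, 0, 4, 0, 1, 0, 1, 5, 0, 1, 0, 0, 4, 0, 1, 0, 0]

Z[0]=21
i=1: i≥r, start 0; Z[1]=0
i=2: i≥r, start 0; Z[2]=1 extend→box=[2,3)
i=3: i≥r, start 0; Z[3]=0
i=4: i≥r, start 0; Z[4]=0
i=5: i≥r, start 0; Z[5]=0
i=6: i≥r, start 0; Z[6]=4 extend→box=[6,10)
i=7: min(r-i=3, Z[1]=0)=0; Z[7]=0
i=8: min(r-i=2, Z[2]=1)=1; Z[8]=1
i=9: min(r-i=1, Z[3]=0)=0; Z[9]=0
i=10: i≥r, start 0; Z[10]=1 extend→box=[10,11)
i=11: i≥r, start 0; Z[11]=5 extend→box=[11,16)
i=12: min(r-i=4, Z[1]=0)=0; Z[12]=0
i=13: min(r-i=3, Z[2]=1)=1; Z[13]=1
i=14: min(r-i=2, Z[3]=0)=0; Z[14]=0
i=15: min(r-i=1, Z[4]=0)=0; Z[15]=0
i=16: i≥r, start 0; Z[16]=4 extend→box=[16,20)
i=17: min(r-i=3, Z[1]=0)=0; Z[17]=0
i=18: min(r-i=2, Z[2]=1)=1; Z[18]=1
i=19: min(r-i=1, Z[3]=0)=0; Z[19]=0
i=20: i≥r, start 0; Z[20]=0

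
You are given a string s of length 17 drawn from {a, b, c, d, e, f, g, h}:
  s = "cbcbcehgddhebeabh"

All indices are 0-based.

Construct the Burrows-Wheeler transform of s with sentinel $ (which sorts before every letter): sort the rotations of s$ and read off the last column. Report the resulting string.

rank  rotation            last
    0  $cbcbcehgddhebeabh  h
    1  abh$cbcbcehgddhebe  e
    2  bcbcehgddhebeabh$c  c
    3  bcehgddhebeabh$cbc  c
    4  beabh$cbcbcehgddhe  e
    5  bh$cbcbcehgddhebea  a
    6  cbcbcehgddhebeabh$  $
    7  cbcehgddhebeabh$cb  b
    8  cehgddhebeabh$cbcb  b
    9  ddhebeabh$cbcbcehg  g
   10  dhebeabh$cbcbcehgd  d
   11  eabh$cbcbcehgddheb  b
   12  ebeabh$cbcbcehgddh  h
   13  ehgddhebeabh$cbcbc  c
   14  gddhebeabh$cbcbceh  h
   15  h$cbcbcehgddhebeab  b
   16  hebeabh$cbcbcehgdd  d
   17  hgddhebeabh$cbcbce  e

heccea$bbgdbhchbde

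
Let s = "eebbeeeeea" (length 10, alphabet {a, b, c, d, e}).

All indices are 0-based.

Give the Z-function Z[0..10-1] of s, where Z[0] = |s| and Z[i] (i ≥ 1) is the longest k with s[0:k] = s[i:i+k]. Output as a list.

Z[0]=10
i=1: fresh scan; Z[1]=1 extend→box=[1,2)
i=2: fresh scan; Z[2]=0
i=3: fresh scan; Z[3]=0
i=4: fresh scan; Z[4]=2 extend→box=[4,6)
i=5: min(r-i=1, Z[1]=1)=1; Z[5]=2 extend→box=[5,7)
i=6: min(r-i=1, Z[1]=1)=1; Z[6]=2 extend→box=[6,8)
i=7: min(r-i=1, Z[1]=1)=1; Z[7]=2 extend→box=[7,9)
i=8: min(r-i=1, Z[1]=1)=1; Z[8]=1
i=9: fresh scan; Z[9]=0

[10, 1, 0, 0, 2, 2, 2, 2, 1, 0]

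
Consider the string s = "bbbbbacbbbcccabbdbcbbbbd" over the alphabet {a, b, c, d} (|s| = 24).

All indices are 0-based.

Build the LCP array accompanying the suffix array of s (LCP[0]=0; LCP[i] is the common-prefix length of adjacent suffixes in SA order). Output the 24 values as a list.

rank→(start, suffix):
  0 → (13, 'abbdbcbbbbd')
  1 → (5, 'acbbbcccabbdbcbbbbd')
  2 → (4, 'bacbbbcccabbdbcbbbbd')
  3 → (3, 'bbacbbbcccabbdbcbbbbd')
  4 → (2, 'bbbacbbbcccabbdbcbbbbd')
  5 → (1, 'bbbbacbbbcccabbdbcbbbbd')
  6 → (0, 'bbbbbacbbbcccabbdbcbbbbd')
  7 → (19, 'bbbbd')
  8 → (7, 'bbbcccabbdbcbbbbd')
  9 → (20, 'bbbd')
  10 → (8, 'bbcccabbdbcbbbbd')
  11 → (21, 'bbd')
  12 → (14, 'bbdbcbbbbd')
  13 → (17, 'bcbbbbd')
  14 → (9, 'bcccabbdbcbbbbd')
  15 → (22, 'bd')
  16 → (15, 'bdbcbbbbd')
  17 → (12, 'cabbdbcbbbbd')
  18 → (18, 'cbbbbd')
  19 → (6, 'cbbbcccabbdbcbbbbd')
  20 → (11, 'ccabbdbcbbbbd')
  21 → (10, 'cccabbdbcbbbbd')
  22 → (23, 'd')
  23 → (16, 'dbcbbbbd')

SA = [13, 5, 4, 3, 2, 1, 0, 19, 7, 20, 8, 21, 14, 17, 9, 22, 15, 12, 18, 6, 11, 10, 23, 16]
rank  pair      lcp
   1  s[13:],s[5:]  1  'a'
   2  s[5:],s[4:]  0  ''
   3  s[4:],s[3:]  1  'b'
   4  s[3:],s[2:]  2  'bb'
   5  s[2:],s[1:]  3  'bbb'
   6  s[1:],s[0:]  4  'bbbb'
   7  s[0:],s[19:]  4  'bbbb'
   8  s[19:],s[7:]  3  'bbb'
   9  s[7:],s[20:]  3  'bbb'
  10  s[20:],s[8:]  2  'bb'
  11  s[8:],s[21:]  2  'bb'
  12  s[21:],s[14:]  3  'bbd'
  13  s[14:],s[17:]  1  'b'
  14  s[17:],s[9:]  2  'bc'
  15  s[9:],s[22:]  1  'b'
  16  s[22:],s[15:]  2  'bd'
  17  s[15:],s[12:]  0  ''
  18  s[12:],s[18:]  1  'c'
  19  s[18:],s[6:]  4  'cbbb'
  20  s[6:],s[11:]  1  'c'
  21  s[11:],s[10:]  2  'cc'
  22  s[10:],s[23:]  0  ''
  23  s[23:],s[16:]  1  'd'

[0, 1, 0, 1, 2, 3, 4, 4, 3, 3, 2, 2, 3, 1, 2, 1, 2, 0, 1, 4, 1, 2, 0, 1]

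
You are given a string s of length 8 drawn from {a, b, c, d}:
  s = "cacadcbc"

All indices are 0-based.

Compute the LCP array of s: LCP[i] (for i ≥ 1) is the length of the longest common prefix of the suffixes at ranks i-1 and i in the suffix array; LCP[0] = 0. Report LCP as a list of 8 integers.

[0, 1, 0, 0, 1, 2, 1, 0]

sorted suffixes:
  #0 SA[0]=1  'acadcbc'
  #1 SA[1]=3  'adcbc'
  #2 SA[2]=6  'bc'
  #3 SA[3]=7  'c'
  #4 SA[4]=0  'cacadcbc'
  #5 SA[5]=2  'cadcbc'
  #6 SA[6]=5  'cbc'
  #7 SA[7]=4  'dcbc'

SA = [1, 3, 6, 7, 0, 2, 5, 4]
[i] adj suffixes → lcp
  [1] 1/3 → 1 ('a')
  [2] 3/6 → 0 ('')
  [3] 6/7 → 0 ('')
  [4] 7/0 → 1 ('c')
  [5] 0/2 → 2 ('ca')
  [6] 2/5 → 1 ('c')
  [7] 5/4 → 0 ('')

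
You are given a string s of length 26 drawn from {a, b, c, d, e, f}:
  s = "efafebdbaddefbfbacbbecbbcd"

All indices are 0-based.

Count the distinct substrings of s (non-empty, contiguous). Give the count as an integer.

325

rank | idx | suffix
   0 |  16 | acbbecbbcd
   1 |   8 | addefbfbacbbecbbcd
   2 |   2 | afebdbaddefbfbacbbecbbcd
   3 |  15 | bacbbecbbcd
   4 |   7 | baddefbfbacbbecbbcd
   5 |  22 | bbcd
   6 |  18 | bbecbbcd
   7 |  23 | bcd
   8 |   5 | bdbaddefbfbacbbecbbcd
   9 |  19 | becbbcd
  10 |  13 | bfbacbbecbbcd
  11 |  21 | cbbcd
  12 |  17 | cbbecbbcd
  13 |  24 | cd
  14 |  25 | d
  15 |   6 | dbaddefbfbacbbecbbcd
  16 |   9 | ddefbfbacbbecbbcd
  17 |  10 | defbfbacbbecbbcd
  18 |   4 | ebdbaddefbfbacbbecbbcd
  19 |  20 | ecbbcd
  20 |   0 | efafebdbaddefbfbacbbecbbcd
  21 |  11 | efbfbacbbecbbcd
  22 |   1 | fafebdbaddefbfbacbbecbbcd
  23 |  14 | fbacbbecbbcd
  24 |  12 | fbfbacbbecbbcd
  25 |   3 | febdbaddefbfbacbbecbbcd

SA = [16, 8, 2, 15, 7, 22, 18, 23, 5, 19, 13, 21, 17, 24, 25, 6, 9, 10, 4, 20, 0, 11, 1, 14, 12, 3]
[i] adj suffixes → lcp
  [1] 16/8 → 1 ('a')
  [2] 8/2 → 1 ('a')
  [3] 2/15 → 0 ('')
  [4] 15/7 → 2 ('ba')
  [5] 7/22 → 1 ('b')
  [6] 22/18 → 2 ('bb')
  [7] 18/23 → 1 ('b')
  [8] 23/5 → 1 ('b')
  [9] 5/19 → 1 ('b')
  [10] 19/13 → 1 ('b')
  [11] 13/21 → 0 ('')
  [12] 21/17 → 3 ('cbb')
  [13] 17/24 → 1 ('c')
  [14] 24/25 → 0 ('')
  [15] 25/6 → 1 ('d')
  [16] 6/9 → 1 ('d')
  [17] 9/10 → 1 ('d')
  [18] 10/4 → 0 ('')
  [19] 4/20 → 1 ('e')
  [20] 20/0 → 1 ('e')
  [21] 0/11 → 2 ('ef')
  [22] 11/1 → 0 ('')
  [23] 1/14 → 1 ('f')
  [24] 14/12 → 2 ('fb')
  [25] 12/3 → 1 ('f')

n(n+1)/2 = 26·27/2 = 351
Σ LCP = 0 + 1 + 1 + 0 + 2 + 1 + 2 + 1 + 1 + 1 + 1 + 0 + 3 + 1 + 0 + 1 + 1 + 1 + 0 + 1 + 1 + 2 + 0 + 1 + 2 + 1 = 26
distinct = 351 − 26 = 325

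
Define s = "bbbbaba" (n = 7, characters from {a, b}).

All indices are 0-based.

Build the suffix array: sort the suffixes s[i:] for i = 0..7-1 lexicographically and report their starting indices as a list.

[6, 4, 5, 3, 2, 1, 0]

rank | idx | suffix
   0 |   6 | a
   1 |   4 | aba
   2 |   5 | ba
   3 |   3 | baba
   4 |   2 | bbaba
   5 |   1 | bbbaba
   6 |   0 | bbbbaba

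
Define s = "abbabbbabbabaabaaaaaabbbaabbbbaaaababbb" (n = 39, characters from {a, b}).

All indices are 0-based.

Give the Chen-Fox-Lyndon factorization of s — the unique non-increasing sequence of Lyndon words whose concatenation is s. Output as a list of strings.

["abbabbb", "abb", "ab", "aab", "aaaaaabbbaabbbbaaaababbb"]

emit factor 1: 'abbabbb' (i=0, period=7)
emit factor 2: 'abb' (i=7, period=3)
emit factor 3: 'ab' (i=10, period=2)
emit factor 4: 'aab' (i=12, period=3)
emit factor 5: 'aaaaaabbbaabbbbaaaababbb' (i=15, period=24)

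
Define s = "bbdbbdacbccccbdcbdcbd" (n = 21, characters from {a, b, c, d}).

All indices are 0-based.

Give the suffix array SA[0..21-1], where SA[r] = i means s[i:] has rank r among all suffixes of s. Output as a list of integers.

rank→(start, suffix):
  0 → (6, 'acbccccbdcbdcbd')
  1 → (3, 'bbdacbccccbdcbdcbd')
  2 → (0, 'bbdbbdacbccccbdcbdcbd')
  3 → (8, 'bccccbdcbdcbd')
  4 → (19, 'bd')
  5 → (4, 'bdacbccccbdcbdcbd')
  6 → (1, 'bdbbdacbccccbdcbdcbd')
  7 → (16, 'bdcbd')
  8 → (13, 'bdcbdcbd')
  9 → (7, 'cbccccbdcbdcbd')
  10 → (18, 'cbd')
  11 → (15, 'cbdcbd')
  12 → (12, 'cbdcbdcbd')
  13 → (11, 'ccbdcbdcbd')
  14 → (10, 'cccbdcbdcbd')
  15 → (9, 'ccccbdcbdcbd')
  16 → (20, 'd')
  17 → (5, 'dacbccccbdcbdcbd')
  18 → (2, 'dbbdacbccccbdcbdcbd')
  19 → (17, 'dcbd')
  20 → (14, 'dcbdcbd')

[6, 3, 0, 8, 19, 4, 1, 16, 13, 7, 18, 15, 12, 11, 10, 9, 20, 5, 2, 17, 14]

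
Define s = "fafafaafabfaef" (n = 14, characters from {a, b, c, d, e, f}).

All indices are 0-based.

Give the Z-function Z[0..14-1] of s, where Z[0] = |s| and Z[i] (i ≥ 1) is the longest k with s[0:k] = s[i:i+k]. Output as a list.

Z[0]=14
i=1: fresh scan; Z[1]=0
i=2: fresh scan; Z[2]=4 grow→box=[2,6)
i=3: min(r-i=3, Z[1]=0)=0; Z[3]=0
i=4: min(r-i=2, Z[2]=4)=2; Z[4]=2
i=5: min(r-i=1, Z[3]=0)=0; Z[5]=0
i=6: fresh scan; Z[6]=0
i=7: fresh scan; Z[7]=2 grow→box=[7,9)
i=8: min(r-i=1, Z[1]=0)=0; Z[8]=0
i=9: fresh scan; Z[9]=0
i=10: fresh scan; Z[10]=2 grow→box=[10,12)
i=11: min(r-i=1, Z[1]=0)=0; Z[11]=0
i=12: fresh scan; Z[12]=0
i=13: fresh scan; Z[13]=1 grow→box=[13,14)

[14, 0, 4, 0, 2, 0, 0, 2, 0, 0, 2, 0, 0, 1]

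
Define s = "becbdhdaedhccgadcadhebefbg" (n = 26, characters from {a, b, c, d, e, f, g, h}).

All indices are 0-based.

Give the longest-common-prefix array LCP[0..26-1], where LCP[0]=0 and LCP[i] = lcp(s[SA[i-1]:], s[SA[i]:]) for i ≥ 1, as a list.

sorted suffixes:
  #0 SA[0]=14  'adcadhebefbg'
  #1 SA[1]=17  'adhebefbg'
  #2 SA[2]=7  'aedhccgadcadhebefbg'
  #3 SA[3]=3  'bdhdaedhccgadcadhebefbg'
  #4 SA[4]=0  'becbdhdaedhccgadcadhebefbg'
  #5 SA[5]=21  'befbg'
  #6 SA[6]=24  'bg'
  #7 SA[7]=16  'cadhebefbg'
  #8 SA[8]=2  'cbdhdaedhccgadcadhebefbg'
  #9 SA[9]=11  'ccgadcadhebefbg'
  #10 SA[10]=12  'cgadcadhebefbg'
  #11 SA[11]=6  'daedhccgadcadhebefbg'
  #12 SA[12]=15  'dcadhebefbg'
  #13 SA[13]=9  'dhccgadcadhebefbg'
  #14 SA[14]=4  'dhdaedhccgadcadhebefbg'
  #15 SA[15]=18  'dhebefbg'
  #16 SA[16]=20  'ebefbg'
  #17 SA[17]=1  'ecbdhdaedhccgadcadhebefbg'
  #18 SA[18]=8  'edhccgadcadhebefbg'
  #19 SA[19]=22  'efbg'
  #20 SA[20]=23  'fbg'
  #21 SA[21]=25  'g'
  #22 SA[22]=13  'gadcadhebefbg'
  #23 SA[23]=10  'hccgadcadhebefbg'
  #24 SA[24]=5  'hdaedhccgadcadhebefbg'
  #25 SA[25]=19  'hebefbg'

SA = [14, 17, 7, 3, 0, 21, 24, 16, 2, 11, 12, 6, 15, 9, 4, 18, 20, 1, 8, 22, 23, 25, 13, 10, 5, 19]
rank  pair      lcp
   1  s[14:],s[17:]  2  'ad'
   2  s[17:],s[7:]  1  'a'
   3  s[7:],s[3:]  0  ''
   4  s[3:],s[0:]  1  'b'
   5  s[0:],s[21:]  2  'be'
   6  s[21:],s[24:]  1  'b'
   7  s[24:],s[16:]  0  ''
   8  s[16:],s[2:]  1  'c'
   9  s[2:],s[11:]  1  'c'
  10  s[11:],s[12:]  1  'c'
  11  s[12:],s[6:]  0  ''
  12  s[6:],s[15:]  1  'd'
  13  s[15:],s[9:]  1  'd'
  14  s[9:],s[4:]  2  'dh'
  15  s[4:],s[18:]  2  'dh'
  16  s[18:],s[20:]  0  ''
  17  s[20:],s[1:]  1  'e'
  18  s[1:],s[8:]  1  'e'
  19  s[8:],s[22:]  1  'e'
  20  s[22:],s[23:]  0  ''
  21  s[23:],s[25:]  0  ''
  22  s[25:],s[13:]  1  'g'
  23  s[13:],s[10:]  0  ''
  24  s[10:],s[5:]  1  'h'
  25  s[5:],s[19:]  1  'h'

[0, 2, 1, 0, 1, 2, 1, 0, 1, 1, 1, 0, 1, 1, 2, 2, 0, 1, 1, 1, 0, 0, 1, 0, 1, 1]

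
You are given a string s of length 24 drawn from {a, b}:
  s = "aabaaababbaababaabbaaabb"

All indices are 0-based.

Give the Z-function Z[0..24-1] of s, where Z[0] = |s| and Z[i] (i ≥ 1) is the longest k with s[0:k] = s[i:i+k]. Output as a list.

Z[0]=24
i=1: outside box; Z[1]=1 scan→box=[1,2)
i=2: outside box; Z[2]=0
i=3: outside box; Z[3]=2 scan→box=[3,5)
i=4: min(r-i=1, Z[1]=1)=1; Z[4]=4 scan→box=[4,8)
i=5: min(r-i=3, Z[1]=1)=1; Z[5]=1
i=6: min(r-i=2, Z[2]=0)=0; Z[6]=0
i=7: min(r-i=1, Z[3]=2)=1; Z[7]=1
i=8: outside box; Z[8]=0
i=9: outside box; Z[9]=0
i=10: outside box; Z[10]=4 scan→box=[10,14)
i=11: min(r-i=3, Z[1]=1)=1; Z[11]=1
i=12: min(r-i=2, Z[2]=0)=0; Z[12]=0
i=13: min(r-i=1, Z[3]=2)=1; Z[13]=1
i=14: outside box; Z[14]=0
i=15: outside box; Z[15]=3 scan→box=[15,18)
i=16: min(r-i=2, Z[1]=1)=1; Z[16]=1
i=17: min(r-i=1, Z[2]=0)=0; Z[17]=0
i=18: outside box; Z[18]=0
i=19: outside box; Z[19]=2 scan→box=[19,21)
i=20: min(r-i=1, Z[1]=1)=1; Z[20]=3 scan→box=[20,23)
i=21: min(r-i=2, Z[1]=1)=1; Z[21]=1
i=22: min(r-i=1, Z[2]=0)=0; Z[22]=0
i=23: outside box; Z[23]=0

[24, 1, 0, 2, 4, 1, 0, 1, 0, 0, 4, 1, 0, 1, 0, 3, 1, 0, 0, 2, 3, 1, 0, 0]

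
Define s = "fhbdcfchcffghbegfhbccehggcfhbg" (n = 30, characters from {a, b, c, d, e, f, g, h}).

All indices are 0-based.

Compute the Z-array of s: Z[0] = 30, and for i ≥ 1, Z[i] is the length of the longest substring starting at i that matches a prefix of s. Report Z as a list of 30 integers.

Z[0]=30
i=1: i≥r, start 0; Z[1]=0
i=2: i≥r, start 0; Z[2]=0
i=3: i≥r, start 0; Z[3]=0
i=4: i≥r, start 0; Z[4]=0
i=5: i≥r, start 0; Z[5]=1 grow→box=[5,6)
i=6: i≥r, start 0; Z[6]=0
i=7: i≥r, start 0; Z[7]=0
i=8: i≥r, start 0; Z[8]=0
i=9: i≥r, start 0; Z[9]=1 grow→box=[9,10)
i=10: i≥r, start 0; Z[10]=1 grow→box=[10,11)
i=11: i≥r, start 0; Z[11]=0
i=12: i≥r, start 0; Z[12]=0
i=13: i≥r, start 0; Z[13]=0
i=14: i≥r, start 0; Z[14]=0
i=15: i≥r, start 0; Z[15]=0
i=16: i≥r, start 0; Z[16]=3 grow→box=[16,19)
i=17: min(r-i=2, Z[1]=0)=0; Z[17]=0
i=18: min(r-i=1, Z[2]=0)=0; Z[18]=0
i=19: i≥r, start 0; Z[19]=0
i=20: i≥r, start 0; Z[20]=0
i=21: i≥r, start 0; Z[21]=0
i=22: i≥r, start 0; Z[22]=0
i=23: i≥r, start 0; Z[23]=0
i=24: i≥r, start 0; Z[24]=0
i=25: i≥r, start 0; Z[25]=0
i=26: i≥r, start 0; Z[26]=3 grow→box=[26,29)
i=27: min(r-i=2, Z[1]=0)=0; Z[27]=0
i=28: min(r-i=1, Z[2]=0)=0; Z[28]=0
i=29: i≥r, start 0; Z[29]=0

[30, 0, 0, 0, 0, 1, 0, 0, 0, 1, 1, 0, 0, 0, 0, 0, 3, 0, 0, 0, 0, 0, 0, 0, 0, 0, 3, 0, 0, 0]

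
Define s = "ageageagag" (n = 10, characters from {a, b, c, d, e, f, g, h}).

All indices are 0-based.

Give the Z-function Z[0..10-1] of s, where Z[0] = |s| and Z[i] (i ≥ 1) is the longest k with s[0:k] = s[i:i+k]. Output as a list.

[10, 0, 0, 5, 0, 0, 2, 0, 2, 0]

Z[0]=10
i=1: outside box; Z[1]=0
i=2: outside box; Z[2]=0
i=3: outside box; Z[3]=5 grow→box=[3,8)
i=4: min(r-i=4, Z[1]=0)=0; Z[4]=0
i=5: min(r-i=3, Z[2]=0)=0; Z[5]=0
i=6: min(r-i=2, Z[3]=5)=2; Z[6]=2
i=7: min(r-i=1, Z[4]=0)=0; Z[7]=0
i=8: outside box; Z[8]=2 grow→box=[8,10)
i=9: min(r-i=1, Z[1]=0)=0; Z[9]=0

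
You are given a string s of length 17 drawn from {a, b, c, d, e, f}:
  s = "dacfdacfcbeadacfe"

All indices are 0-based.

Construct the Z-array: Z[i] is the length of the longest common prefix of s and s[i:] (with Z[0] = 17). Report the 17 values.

[17, 0, 0, 0, 4, 0, 0, 0, 0, 0, 0, 0, 4, 0, 0, 0, 0]

Z[0]=17
i=1: outside box; Z[1]=0
i=2: outside box; Z[2]=0
i=3: outside box; Z[3]=0
i=4: outside box; Z[4]=4 extend→box=[4,8)
i=5: min(r-i=3, Z[1]=0)=0; Z[5]=0
i=6: min(r-i=2, Z[2]=0)=0; Z[6]=0
i=7: min(r-i=1, Z[3]=0)=0; Z[7]=0
i=8: outside box; Z[8]=0
i=9: outside box; Z[9]=0
i=10: outside box; Z[10]=0
i=11: outside box; Z[11]=0
i=12: outside box; Z[12]=4 extend→box=[12,16)
i=13: min(r-i=3, Z[1]=0)=0; Z[13]=0
i=14: min(r-i=2, Z[2]=0)=0; Z[14]=0
i=15: min(r-i=1, Z[3]=0)=0; Z[15]=0
i=16: outside box; Z[16]=0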